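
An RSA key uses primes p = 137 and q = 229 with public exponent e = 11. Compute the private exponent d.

φ(n) = (p−1)(q−1) = 136·228 = 31008.
Need d with 11·d ≡ 1 (mod 31008). Apply the extended Euclidean algorithm:
31008 = 2818×11 + 10
11 = 1×10 + 1
10 = 10×1 + 0
Back-substitute:
1 = 11 − 10
1 = −31008 + 2819·11
So 11·2819 ≡ 1 (mod 31008), hence d = 2819.

2819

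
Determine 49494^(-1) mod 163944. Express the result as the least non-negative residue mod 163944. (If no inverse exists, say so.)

Euclidean algorithm on 163944, 49494:
163944 = 3*49494 + 15462
49494 = 3*15462 + 3108
15462 = 4*3108 + 3030
3108 = 1*3030 + 78
3030 = 38*78 + 66
78 = 1*66 + 12
66 = 5*12 + 6
12 = 2*6 + 0
The gcd is 6, not 1, hence no inverse exists.

no inverse exists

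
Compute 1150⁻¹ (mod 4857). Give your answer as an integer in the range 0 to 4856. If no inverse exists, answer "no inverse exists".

2986

Extended Euclidean algorithm:
4857 = 4×1150 + 257
1150 = 4×257 + 122
257 = 2×122 + 13
122 = 9×13 + 5
13 = 2×5 + 3
5 = 1×3 + 2
3 = 1×2 + 1
2 = 2×1 + 0
gcd = 1, so the inverse exists. Back-substitute:
1 = 3 − 2
1 = −5 + 2·3
1 = 2·13 − 5·5
1 = −5·122 + 47·13
1 = 47·257 − 99·122
1 = −99·1150 + 443·257
1 = 443·4857 − 1871·1150
Hence 1150⁻¹ ≡ -1871 ≡ 2986 (mod 4857).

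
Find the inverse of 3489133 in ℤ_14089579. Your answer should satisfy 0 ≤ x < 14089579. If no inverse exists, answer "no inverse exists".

Run Euclid on (14089579, 3489133):
14089579 = 4*3489133 + 133047
3489133 = 26*133047 + 29911
133047 = 4*29911 + 13403
29911 = 2*13403 + 3105
13403 = 4*3105 + 983
3105 = 3*983 + 156
983 = 6*156 + 47
156 = 3*47 + 15
47 = 3*15 + 2
15 = 7*2 + 1
2 = 2*1 + 0
gcd = 1, so the inverse exists. Back-substitute:
1 = 15 − 7·2
1 = −7·47 + 22·15
1 = 22·156 − 73·47
1 = −73·983 + 460·156
1 = 460·3105 − 1453·983
1 = −1453·13403 + 6272·3105
1 = 6272·29911 − 13997·13403
1 = −13997·133047 + 62260·29911
1 = 62260·3489133 − 1632757·133047
1 = −1632757·14089579 + 6593288·3489133
So 3489133·6593288 ≡ 1 (mod 14089579).

6593288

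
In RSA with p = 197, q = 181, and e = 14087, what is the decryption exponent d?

φ(n) = (p−1)(q−1) = 196·180 = 35280.
Need d with 14087·d ≡ 1 (mod 35280). Apply the extended Euclidean algorithm:
35280 = 2×14087 + 7106
14087 = 1×7106 + 6981
7106 = 1×6981 + 125
6981 = 55×125 + 106
125 = 1×106 + 19
106 = 5×19 + 11
19 = 1×11 + 8
11 = 1×8 + 3
8 = 2×3 + 2
3 = 1×2 + 1
2 = 2×1 + 0
Back-substitute:
1 = 3 − 2
1 = −8 + 3·3
1 = 3·11 − 4·8
1 = −4·19 + 7·11
1 = 7·106 − 39·19
1 = −39·125 + 46·106
1 = 46·6981 − 2569·125
1 = −2569·7106 + 2615·6981
1 = 2615·14087 − 5184·7106
1 = −5184·35280 + 12983·14087
So 14087·12983 ≡ 1 (mod 35280), hence d = 12983.

12983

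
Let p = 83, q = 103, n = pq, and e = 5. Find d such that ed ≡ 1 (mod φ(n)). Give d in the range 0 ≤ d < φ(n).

φ(n) = (p−1)(q−1) = 82·102 = 8364.
Need d with 5·d ≡ 1 (mod 8364). Apply the extended Euclidean algorithm:
8364 = 1672*5 + 4
5 = 1*4 + 1
4 = 4*1 + 0
Back-substitute:
1 = 5 − 4
1 = −8364 + 1673·5
So 5·1673 ≡ 1 (mod 8364), hence d = 1673.

1673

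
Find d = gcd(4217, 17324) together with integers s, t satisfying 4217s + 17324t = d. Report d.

Apply Euclid's algorithm to 17324 and 4217:
17324 = 4×4217 + 456
4217 = 9×456 + 113
456 = 4×113 + 4
113 = 28×4 + 1
4 = 4×1 + 0
gcd(4217, 17324) = 1.
Express as a combination:
1 = 113 − 28·4
1 = −28·456 + 113·113
1 = 113·4217 − 1045·456
1 = −1045·17324 + 4293·4217
So 1 = (-1045)·17324 + (4293)·4217.

1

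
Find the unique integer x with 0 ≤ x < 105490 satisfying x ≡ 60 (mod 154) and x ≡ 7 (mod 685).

Write x = 60 + 154·k. Then 154·k ≡ 7 − 60 ≡ 632 (mod 685).
Need 154⁻¹ mod 685. Extended Euclid on (685, 154):
685 = 4×154 + 69
154 = 2×69 + 16
69 = 4×16 + 5
16 = 3×5 + 1
5 = 5×1 + 0
Back-substitute:
1 = 16 − 3·5
1 = −3·69 + 13·16
1 = 13·154 − 29·69
1 = −29·685 + 129·154
154⁻¹ ≡ 129 (mod 685), so k ≡ 129·632 ≡ 13 (mod 685).
x = 60 + 154·13 = 2062.

2062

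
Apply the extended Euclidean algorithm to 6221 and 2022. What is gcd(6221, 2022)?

Repeated division:
6221 = 3·2022 + 155
2022 = 13·155 + 7
155 = 22·7 + 1
7 = 7·1 + 0
gcd(6221, 2022) = 1.
Express as a combination:
1 = 155 − 22·7
1 = −22·2022 + 287·155
1 = 287·6221 − 883·2022
So 1 = (287)·6221 + (-883)·2022.

1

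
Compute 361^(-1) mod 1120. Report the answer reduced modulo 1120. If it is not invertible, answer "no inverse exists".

Extended Euclidean algorithm:
1120 = 3×361 + 37
361 = 9×37 + 28
37 = 1×28 + 9
28 = 3×9 + 1
9 = 9×1 + 0
Since gcd(361, 1120) = 1, back-substitute to write 1 as a combination:
1 = 28 − 3·9
1 = −3·37 + 4·28
1 = 4·361 − 39·37
1 = −39·1120 + 121·361
So 361·121 ≡ 1 (mod 1120).

121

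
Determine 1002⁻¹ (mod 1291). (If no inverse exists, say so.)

Apply the Euclidean algorithm to 1291 and 1002:
1291 = 1×1002 + 289
1002 = 3×289 + 135
289 = 2×135 + 19
135 = 7×19 + 2
19 = 9×2 + 1
2 = 2×1 + 0
Since gcd(1002, 1291) = 1, back-substitute to write 1 as a combination:
1 = 19 − 9·2
1 = −9·135 + 64·19
1 = 64·289 − 137·135
1 = −137·1002 + 475·289
1 = 475·1291 − 612·1002
Hence 1002⁻¹ ≡ -612 ≡ 679 (mod 1291).

679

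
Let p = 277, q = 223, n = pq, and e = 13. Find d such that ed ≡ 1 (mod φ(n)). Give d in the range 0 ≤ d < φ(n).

18853

φ(n) = (p−1)(q−1) = 276·222 = 61272.
Need d with 13·d ≡ 1 (mod 61272). Apply the extended Euclidean algorithm:
61272 = 4713·13 + 3
13 = 4·3 + 1
3 = 3·1 + 0
Back-substitute:
1 = 13 − 4·3
1 = −4·61272 + 18853·13
So 13·18853 ≡ 1 (mod 61272), hence d = 18853.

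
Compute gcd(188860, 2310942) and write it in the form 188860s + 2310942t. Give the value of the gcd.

Euclidean algorithm:
2310942 = 12×188860 + 44622
188860 = 4×44622 + 10372
44622 = 4×10372 + 3134
10372 = 3×3134 + 970
3134 = 3×970 + 224
970 = 4×224 + 74
224 = 3×74 + 2
74 = 37×2 + 0
gcd(188860, 2310942) = 2.
Back-substituting:
2 = 224 − 3·74
2 = −3·970 + 13·224
2 = 13·3134 − 42·970
2 = −42·10372 + 139·3134
2 = 139·44622 − 598·10372
2 = −598·188860 + 2531·44622
2 = 2531·2310942 − 30970·188860
So 2 = (2531)·2310942 + (-30970)·188860.

2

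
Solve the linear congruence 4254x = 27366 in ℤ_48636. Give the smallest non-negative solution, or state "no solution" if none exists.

8101

First find gcd(4254, 48636):
48636 = 11·4254 + 1842
4254 = 2·1842 + 570
1842 = 3·570 + 132
570 = 4·132 + 42
132 = 3·42 + 6
42 = 7·6 + 0
gcd = 6 and 6 | 27366, so solutions exist. Divide through by 6: 709x ≡ 4561 (mod 8106).
Now find 709⁻¹ mod 8106:
8106 = 11·709 + 307
709 = 2·307 + 95
307 = 3·95 + 22
95 = 4·22 + 7
22 = 3·7 + 1
7 = 7·1 + 0
Back-substitute:
1 = 22 − 3·7
1 = −3·95 + 13·22
1 = 13·307 − 42·95
1 = −42·709 + 97·307
1 = 97·8106 − 1109·709
So 709·(-1109) ≡ 1 (mod 8106), i.e. 709⁻¹ ≡ 6997.
Then x ≡ 6997·4561 ≡ 8101 (mod 8106); the smallest non-negative solution is x = 8101.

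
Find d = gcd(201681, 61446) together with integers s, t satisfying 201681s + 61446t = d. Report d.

Repeated division:
201681 = 3*61446 + 17343
61446 = 3*17343 + 9417
17343 = 1*9417 + 7926
9417 = 1*7926 + 1491
7926 = 5*1491 + 471
1491 = 3*471 + 78
471 = 6*78 + 3
78 = 26*3 + 0
gcd(201681, 61446) = 3.
Working backward:
3 = 471 − 6·78
3 = −6·1491 + 19·471
3 = 19·7926 − 101·1491
3 = −101·9417 + 120·7926
3 = 120·17343 − 221·9417
3 = −221·61446 + 783·17343
3 = 783·201681 − 2570·61446
So 3 = (783)·201681 + (-2570)·61446.

3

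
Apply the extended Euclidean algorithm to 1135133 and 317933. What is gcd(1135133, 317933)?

Repeated division:
1135133 = 3*317933 + 181334
317933 = 1*181334 + 136599
181334 = 1*136599 + 44735
136599 = 3*44735 + 2394
44735 = 18*2394 + 1643
2394 = 1*1643 + 751
1643 = 2*751 + 141
751 = 5*141 + 46
141 = 3*46 + 3
46 = 15*3 + 1
3 = 3*1 + 0
gcd(1135133, 317933) = 1.
Back-substituting:
1 = 46 − 15·3
1 = −15·141 + 46·46
1 = 46·751 − 245·141
1 = −245·1643 + 536·751
1 = 536·2394 − 781·1643
1 = −781·44735 + 14594·2394
1 = 14594·136599 − 44563·44735
1 = −44563·181334 + 59157·136599
1 = 59157·317933 − 103720·181334
1 = −103720·1135133 + 370317·317933
So 1 = (-103720)·1135133 + (370317)·317933.

1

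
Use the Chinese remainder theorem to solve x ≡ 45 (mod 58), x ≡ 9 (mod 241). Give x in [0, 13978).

973

Write x = 45 + 58·k. Then 58·k ≡ 9 − 45 ≡ 205 (mod 241).
Need 58⁻¹ mod 241. Extended Euclid on (241, 58):
241 = 4·58 + 9
58 = 6·9 + 4
9 = 2·4 + 1
4 = 4·1 + 0
Back-substitute:
1 = 9 − 2·4
1 = −2·58 + 13·9
1 = 13·241 − 54·58
58⁻¹ ≡ 187 (mod 241), so k ≡ 187·205 ≡ 16 (mod 241).
x = 45 + 58·16 = 973.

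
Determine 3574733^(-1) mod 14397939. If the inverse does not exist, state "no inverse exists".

2022113

Extended Euclidean algorithm:
14397939 = 4*3574733 + 99007
3574733 = 36*99007 + 10481
99007 = 9*10481 + 4678
10481 = 2*4678 + 1125
4678 = 4*1125 + 178
1125 = 6*178 + 57
178 = 3*57 + 7
57 = 8*7 + 1
7 = 7*1 + 0
Since gcd(3574733, 14397939) = 1, back-substitute to write 1 as a combination:
1 = 57 − 8·7
1 = −8·178 + 25·57
1 = 25·1125 − 158·178
1 = −158·4678 + 657·1125
1 = 657·10481 − 1472·4678
1 = −1472·99007 + 13905·10481
1 = 13905·3574733 − 502052·99007
1 = −502052·14397939 + 2022113·3574733
So 3574733·2022113 ≡ 1 (mod 14397939).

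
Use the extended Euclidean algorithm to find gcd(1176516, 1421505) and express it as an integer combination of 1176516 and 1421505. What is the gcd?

9

Repeated division:
1421505 = 1×1176516 + 244989
1176516 = 4×244989 + 196560
244989 = 1×196560 + 48429
196560 = 4×48429 + 2844
48429 = 17×2844 + 81
2844 = 35×81 + 9
81 = 9×9 + 0
gcd(1176516, 1421505) = 9.
Back-substituting:
9 = 2844 − 35·81
9 = −35·48429 + 596·2844
9 = 596·196560 − 2419·48429
9 = −2419·244989 + 3015·196560
9 = 3015·1176516 − 14479·244989
9 = −14479·1421505 + 17494·1176516
So 9 = (-14479)·1421505 + (17494)·1176516.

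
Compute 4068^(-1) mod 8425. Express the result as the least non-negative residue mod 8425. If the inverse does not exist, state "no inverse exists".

gcd(8425, 4068) by repeated division:
8425 = 2×4068 + 289
4068 = 14×289 + 22
289 = 13×22 + 3
22 = 7×3 + 1
3 = 3×1 + 0
Since gcd(4068, 8425) = 1, back-substitute to write 1 as a combination:
1 = 22 − 7·3
1 = −7·289 + 92·22
1 = 92·4068 − 1295·289
1 = −1295·8425 + 2682·4068
So 4068·2682 ≡ 1 (mod 8425).

2682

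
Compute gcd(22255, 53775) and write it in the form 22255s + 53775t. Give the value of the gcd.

5

Euclidean algorithm:
53775 = 2*22255 + 9265
22255 = 2*9265 + 3725
9265 = 2*3725 + 1815
3725 = 2*1815 + 95
1815 = 19*95 + 10
95 = 9*10 + 5
10 = 2*5 + 0
gcd(22255, 53775) = 5.
Back-substituting:
5 = 95 − 9·10
5 = −9·1815 + 172·95
5 = 172·3725 − 353·1815
5 = −353·9265 + 878·3725
5 = 878·22255 − 2109·9265
5 = −2109·53775 + 5096·22255
So 5 = (-2109)·53775 + (5096)·22255.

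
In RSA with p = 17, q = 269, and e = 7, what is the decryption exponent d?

φ(n) = (p−1)(q−1) = 16·268 = 4288.
Need d with 7·d ≡ 1 (mod 4288). Apply the extended Euclidean algorithm:
4288 = 612×7 + 4
7 = 1×4 + 3
4 = 1×3 + 1
3 = 3×1 + 0
Back-substitute:
1 = 4 − 3
1 = −7 + 2·4
1 = 2·4288 − 1225·7
So 7·(-1225) ≡ 1 (mod 4288), hence d ≡ -1225 ≡ 3063 (mod 4288).

3063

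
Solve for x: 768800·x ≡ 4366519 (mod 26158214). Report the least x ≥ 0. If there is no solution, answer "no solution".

gcd(768800, 26158214):
26158214 = 34·768800 + 19014
768800 = 40·19014 + 8240
19014 = 2·8240 + 2534
8240 = 3·2534 + 638
2534 = 3·638 + 620
638 = 1·620 + 18
620 = 34·18 + 8
18 = 2·8 + 2
8 = 4·2 + 0
gcd = 2, but 2 ∤ 4366519, so the congruence has no solution.

no solution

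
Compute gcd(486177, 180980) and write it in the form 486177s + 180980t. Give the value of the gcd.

1

Euclidean algorithm:
486177 = 2·180980 + 124217
180980 = 1·124217 + 56763
124217 = 2·56763 + 10691
56763 = 5·10691 + 3308
10691 = 3·3308 + 767
3308 = 4·767 + 240
767 = 3·240 + 47
240 = 5·47 + 5
47 = 9·5 + 2
5 = 2·2 + 1
2 = 2·1 + 0
gcd(486177, 180980) = 1.
Back-substituting:
1 = 5 − 2·2
1 = −2·47 + 19·5
1 = 19·240 − 97·47
1 = −97·767 + 310·240
1 = 310·3308 − 1337·767
1 = −1337·10691 + 4321·3308
1 = 4321·56763 − 22942·10691
1 = −22942·124217 + 50205·56763
1 = 50205·180980 − 73147·124217
1 = −73147·486177 + 196499·180980
So 1 = (-73147)·486177 + (196499)·180980.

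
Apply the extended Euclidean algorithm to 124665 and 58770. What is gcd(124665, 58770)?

15

Euclidean algorithm:
124665 = 2·58770 + 7125
58770 = 8·7125 + 1770
7125 = 4·1770 + 45
1770 = 39·45 + 15
45 = 3·15 + 0
gcd(124665, 58770) = 15.
Back-substituting:
15 = 1770 − 39·45
15 = −39·7125 + 157·1770
15 = 157·58770 − 1295·7125
15 = −1295·124665 + 2747·58770
So 15 = (-1295)·124665 + (2747)·58770.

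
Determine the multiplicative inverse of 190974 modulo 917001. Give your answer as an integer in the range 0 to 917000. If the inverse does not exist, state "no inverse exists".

no inverse exists

Euclidean algorithm on 917001, 190974:
917001 = 4*190974 + 153105
190974 = 1*153105 + 37869
153105 = 4*37869 + 1629
37869 = 23*1629 + 402
1629 = 4*402 + 21
402 = 19*21 + 3
21 = 7*3 + 0
Since gcd = 3 > 1, 190974 is not a unit mod 917001.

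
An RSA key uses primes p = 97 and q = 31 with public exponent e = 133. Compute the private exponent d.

2317

φ(n) = (p−1)(q−1) = 96·30 = 2880.
Need d with 133·d ≡ 1 (mod 2880). Apply the extended Euclidean algorithm:
2880 = 21×133 + 87
133 = 1×87 + 46
87 = 1×46 + 41
46 = 1×41 + 5
41 = 8×5 + 1
5 = 5×1 + 0
Back-substitute:
1 = 41 − 8·5
1 = −8·46 + 9·41
1 = 9·87 − 17·46
1 = −17·133 + 26·87
1 = 26·2880 − 563·133
So 133·(-563) ≡ 1 (mod 2880), hence d ≡ -563 ≡ 2317 (mod 2880).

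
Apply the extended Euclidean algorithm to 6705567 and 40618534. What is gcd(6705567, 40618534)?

11

Euclidean algorithm:
40618534 = 6×6705567 + 385132
6705567 = 17×385132 + 158323
385132 = 2×158323 + 68486
158323 = 2×68486 + 21351
68486 = 3×21351 + 4433
21351 = 4×4433 + 3619
4433 = 1×3619 + 814
3619 = 4×814 + 363
814 = 2×363 + 88
363 = 4×88 + 11
88 = 8×11 + 0
gcd(6705567, 40618534) = 11.
Back-substituting:
11 = 363 − 4·88
11 = −4·814 + 9·363
11 = 9·3619 − 40·814
11 = −40·4433 + 49·3619
11 = 49·21351 − 236·4433
11 = −236·68486 + 757·21351
11 = 757·158323 − 1750·68486
11 = −1750·385132 + 4257·158323
11 = 4257·6705567 − 74119·385132
11 = −74119·40618534 + 448971·6705567
So 11 = (-74119)·40618534 + (448971)·6705567.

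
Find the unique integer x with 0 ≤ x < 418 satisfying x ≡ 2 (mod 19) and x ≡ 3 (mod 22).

135

Write x = 2 + 19·k. Then 19·k ≡ 3 − 2 ≡ 1 (mod 22).
Need 19⁻¹ mod 22. Extended Euclid on (22, 19):
22 = 1×19 + 3
19 = 6×3 + 1
3 = 3×1 + 0
Back-substitute:
1 = 19 − 6·3
1 = −6·22 + 7·19
19⁻¹ ≡ 7 (mod 22), so k ≡ 7·1 ≡ 7 (mod 22).
x = 2 + 19·7 = 135.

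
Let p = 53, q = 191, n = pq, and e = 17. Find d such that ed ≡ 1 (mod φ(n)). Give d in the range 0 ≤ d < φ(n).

φ(n) = (p−1)(q−1) = 52·190 = 9880.
Need d with 17·d ≡ 1 (mod 9880). Apply the extended Euclidean algorithm:
9880 = 581·17 + 3
17 = 5·3 + 2
3 = 1·2 + 1
2 = 2·1 + 0
Back-substitute:
1 = 3 − 2
1 = −17 + 6·3
1 = 6·9880 − 3487·17
So 17·(-3487) ≡ 1 (mod 9880), hence d ≡ -3487 ≡ 6393 (mod 9880).

6393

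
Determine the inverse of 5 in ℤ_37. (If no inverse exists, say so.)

Run Euclid on (37, 5):
37 = 7*5 + 2
5 = 2*2 + 1
2 = 2*1 + 0
The gcd is 1. Working backward:
1 = 5 − 2·2
1 = −2·37 + 15·5
So 5·15 ≡ 1 (mod 37).

15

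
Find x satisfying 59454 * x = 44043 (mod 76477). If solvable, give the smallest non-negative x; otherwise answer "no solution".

30475

First find gcd(59454, 76477):
76477 = 1×59454 + 17023
59454 = 3×17023 + 8385
17023 = 2×8385 + 253
8385 = 33×253 + 36
253 = 7×36 + 1
36 = 36×1 + 0
gcd = 1, so a unique solution mod 76477 exists.
Back-substitute for the Bézout coefficients:
1 = 253 − 7·36
1 = −7·8385 + 232·253
1 = 232·17023 − 471·8385
1 = −471·59454 + 1645·17023
1 = 1645·76477 − 2116·59454
So 59454·(-2116) ≡ 1 (mod 76477), giving 59454⁻¹ ≡ 74361.
x ≡ 59454⁻¹·44043 ≡ 74361·44043 ≡ 30475 (mod 76477).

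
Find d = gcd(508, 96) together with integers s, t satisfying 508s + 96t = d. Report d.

4

Apply Euclid's algorithm to 508 and 96:
508 = 5·96 + 28
96 = 3·28 + 12
28 = 2·12 + 4
12 = 3·4 + 0
gcd(508, 96) = 4.
Working backward:
4 = 28 − 2·12
4 = −2·96 + 7·28
4 = 7·508 − 37·96
So 4 = (7)·508 + (-37)·96.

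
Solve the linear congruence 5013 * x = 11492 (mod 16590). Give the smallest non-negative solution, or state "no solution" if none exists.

no solution

gcd(5013, 16590):
16590 = 3*5013 + 1551
5013 = 3*1551 + 360
1551 = 4*360 + 111
360 = 3*111 + 27
111 = 4*27 + 3
27 = 9*3 + 0
gcd = 3, but 3 ∤ 11492, so the congruence has no solution.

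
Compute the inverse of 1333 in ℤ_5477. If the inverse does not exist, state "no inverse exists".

gcd(5477, 1333) by repeated division:
5477 = 4×1333 + 145
1333 = 9×145 + 28
145 = 5×28 + 5
28 = 5×5 + 3
5 = 1×3 + 2
3 = 1×2 + 1
2 = 2×1 + 0
Since gcd(1333, 5477) = 1, back-substitute to write 1 as a combination:
1 = 3 − 2
1 = −5 + 2·3
1 = 2·28 − 11·5
1 = −11·145 + 57·28
1 = 57·1333 − 524·145
1 = −524·5477 + 2153·1333
So 1333·2153 ≡ 1 (mod 5477).

2153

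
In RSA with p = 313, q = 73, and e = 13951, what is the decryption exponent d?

φ(n) = (p−1)(q−1) = 312·72 = 22464.
Need d with 13951·d ≡ 1 (mod 22464). Apply the extended Euclidean algorithm:
22464 = 1·13951 + 8513
13951 = 1·8513 + 5438
8513 = 1·5438 + 3075
5438 = 1·3075 + 2363
3075 = 1·2363 + 712
2363 = 3·712 + 227
712 = 3·227 + 31
227 = 7·31 + 10
31 = 3·10 + 1
10 = 10·1 + 0
Back-substitute:
1 = 31 − 3·10
1 = −3·227 + 22·31
1 = 22·712 − 69·227
1 = −69·2363 + 229·712
1 = 229·3075 − 298·2363
1 = −298·5438 + 527·3075
1 = 527·8513 − 825·5438
1 = −825·13951 + 1352·8513
1 = 1352·22464 − 2177·13951
So 13951·(-2177) ≡ 1 (mod 22464), hence d ≡ -2177 ≡ 20287 (mod 22464).

20287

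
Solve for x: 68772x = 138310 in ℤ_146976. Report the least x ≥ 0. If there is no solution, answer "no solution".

gcd(68772, 146976):
146976 = 2×68772 + 9432
68772 = 7×9432 + 2748
9432 = 3×2748 + 1188
2748 = 2×1188 + 372
1188 = 3×372 + 72
372 = 5×72 + 12
72 = 6×12 + 0
gcd = 12, but 12 ∤ 138310, so the congruence has no solution.

no solution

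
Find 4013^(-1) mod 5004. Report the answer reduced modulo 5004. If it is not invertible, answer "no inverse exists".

Run Euclid on (5004, 4013):
5004 = 1×4013 + 991
4013 = 4×991 + 49
991 = 20×49 + 11
49 = 4×11 + 5
11 = 2×5 + 1
5 = 5×1 + 0
Since gcd(4013, 5004) = 1, back-substitute to write 1 as a combination:
1 = 11 − 2·5
1 = −2·49 + 9·11
1 = 9·991 − 182·49
1 = −182·4013 + 737·991
1 = 737·5004 − 919·4013
Hence 4013⁻¹ ≡ -919 ≡ 4085 (mod 5004).

4085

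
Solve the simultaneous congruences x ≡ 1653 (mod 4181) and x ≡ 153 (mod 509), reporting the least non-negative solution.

549364

Write x = 1653 + 4181·k. Then 4181·k ≡ 153 − 1653 ≡ 27 (mod 509).
Need 4181⁻¹ mod 509. Extended Euclid on (509, 109):
509 = 4·109 + 73
109 = 1·73 + 36
73 = 2·36 + 1
36 = 36·1 + 0
Back-substitute:
1 = 73 − 2·36
1 = −2·109 + 3·73
1 = 3·509 − 14·109
4181⁻¹ ≡ 495 (mod 509), so k ≡ 495·27 ≡ 131 (mod 509).
x = 1653 + 4181·131 = 549364.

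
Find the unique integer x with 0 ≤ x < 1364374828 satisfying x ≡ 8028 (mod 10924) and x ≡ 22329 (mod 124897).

Write x = 8028 + 10924·k. Then 10924·k ≡ 22329 − 8028 ≡ 14301 (mod 124897).
Need 10924⁻¹ mod 124897. Extended Euclid on (124897, 10924):
124897 = 11*10924 + 4733
10924 = 2*4733 + 1458
4733 = 3*1458 + 359
1458 = 4*359 + 22
359 = 16*22 + 7
22 = 3*7 + 1
7 = 7*1 + 0
Back-substitute:
1 = 22 − 3·7
1 = −3·359 + 49·22
1 = 49·1458 − 199·359
1 = −199·4733 + 646·1458
1 = 646·10924 − 1491·4733
1 = −1491·124897 + 17047·10924
10924⁻¹ ≡ 17047 (mod 124897), so k ≡ 17047·14301 ≡ 115100 (mod 124897).
x = 8028 + 10924·115100 = 1257360428.

1257360428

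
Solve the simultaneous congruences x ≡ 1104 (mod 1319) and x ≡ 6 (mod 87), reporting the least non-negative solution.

28803

Write x = 1104 + 1319·k. Then 1319·k ≡ 6 − 1104 ≡ 33 (mod 87).
Need 1319⁻¹ mod 87. Extended Euclid on (87, 14):
87 = 6×14 + 3
14 = 4×3 + 2
3 = 1×2 + 1
2 = 2×1 + 0
Back-substitute:
1 = 3 − 2
1 = −14 + 5·3
1 = 5·87 − 31·14
1319⁻¹ ≡ 56 (mod 87), so k ≡ 56·33 ≡ 21 (mod 87).
x = 1104 + 1319·21 = 28803.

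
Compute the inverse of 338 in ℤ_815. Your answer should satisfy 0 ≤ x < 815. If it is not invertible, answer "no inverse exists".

557

Extended Euclidean algorithm:
815 = 2*338 + 139
338 = 2*139 + 60
139 = 2*60 + 19
60 = 3*19 + 3
19 = 6*3 + 1
3 = 3*1 + 0
The gcd is 1. Working backward:
1 = 19 − 6·3
1 = −6·60 + 19·19
1 = 19·139 − 44·60
1 = −44·338 + 107·139
1 = 107·815 − 258·338
Thus 338·(-258) ≡ 1 (mod 815); reducing, -258 mod 815 = 557.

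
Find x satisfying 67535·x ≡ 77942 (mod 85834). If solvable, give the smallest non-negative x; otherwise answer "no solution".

First find gcd(67535, 85834):
85834 = 1·67535 + 18299
67535 = 3·18299 + 12638
18299 = 1·12638 + 5661
12638 = 2·5661 + 1316
5661 = 4·1316 + 397
1316 = 3·397 + 125
397 = 3·125 + 22
125 = 5·22 + 15
22 = 1·15 + 7
15 = 2·7 + 1
7 = 7·1 + 0
gcd = 1, so a unique solution mod 85834 exists.
Back-substitute for the Bézout coefficients:
1 = 15 − 2·7
1 = −2·22 + 3·15
1 = 3·125 − 17·22
1 = −17·397 + 54·125
1 = 54·1316 − 179·397
1 = −179·5661 + 770·1316
1 = 770·12638 − 1719·5661
1 = −1719·18299 + 2489·12638
1 = 2489·67535 − 9186·18299
1 = −9186·85834 + 11675·67535
So 67535·(11675) ≡ 1 (mod 85834), giving 67535⁻¹ ≡ 11675.
x ≡ 67535⁻¹·77942 ≡ 11675·77942 ≡ 46616 (mod 85834).

46616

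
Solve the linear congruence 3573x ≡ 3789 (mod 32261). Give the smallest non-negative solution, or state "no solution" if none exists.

14872

First find gcd(3573, 32261):
32261 = 9×3573 + 104
3573 = 34×104 + 37
104 = 2×37 + 30
37 = 1×30 + 7
30 = 4×7 + 2
7 = 3×2 + 1
2 = 2×1 + 0
gcd = 1, so a unique solution mod 32261 exists.
Back-substitute for the Bézout coefficients:
1 = 7 − 3·2
1 = −3·30 + 13·7
1 = 13·37 − 16·30
1 = −16·104 + 45·37
1 = 45·3573 − 1546·104
1 = −1546·32261 + 13959·3573
So 3573·(13959) ≡ 1 (mod 32261), giving 3573⁻¹ ≡ 13959.
x ≡ 3573⁻¹·3789 ≡ 13959·3789 ≡ 14872 (mod 32261).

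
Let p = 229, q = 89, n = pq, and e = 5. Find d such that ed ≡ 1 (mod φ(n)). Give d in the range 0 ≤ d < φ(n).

φ(n) = (p−1)(q−1) = 228·88 = 20064.
Need d with 5·d ≡ 1 (mod 20064). Apply the extended Euclidean algorithm:
20064 = 4012*5 + 4
5 = 1*4 + 1
4 = 4*1 + 0
Back-substitute:
1 = 5 − 4
1 = −20064 + 4013·5
So 5·4013 ≡ 1 (mod 20064), hence d = 4013.

4013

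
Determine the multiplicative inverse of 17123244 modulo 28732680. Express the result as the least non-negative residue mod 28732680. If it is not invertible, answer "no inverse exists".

Euclidean algorithm on 28732680, 17123244:
28732680 = 1×17123244 + 11609436
17123244 = 1×11609436 + 5513808
11609436 = 2×5513808 + 581820
5513808 = 9×581820 + 277428
581820 = 2×277428 + 26964
277428 = 10×26964 + 7788
26964 = 3×7788 + 3600
7788 = 2×3600 + 588
3600 = 6×588 + 72
588 = 8×72 + 12
72 = 6×12 + 0
The gcd is 12, not 1, hence no inverse exists.

no inverse exists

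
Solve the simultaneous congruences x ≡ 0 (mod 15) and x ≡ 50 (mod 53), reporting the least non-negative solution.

315

Write x = 0 + 15·k. Then 15·k ≡ 50 − 0 ≡ 50 (mod 53).
Need 15⁻¹ mod 53. Extended Euclid on (53, 15):
53 = 3*15 + 8
15 = 1*8 + 7
8 = 1*7 + 1
7 = 7*1 + 0
Back-substitute:
1 = 8 − 7
1 = −15 + 2·8
1 = 2·53 − 7·15
15⁻¹ ≡ 46 (mod 53), so k ≡ 46·50 ≡ 21 (mod 53).
x = 0 + 15·21 = 315.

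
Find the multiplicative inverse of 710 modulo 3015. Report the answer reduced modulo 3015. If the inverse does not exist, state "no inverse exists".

no inverse exists

Euclidean algorithm on 3015, 710:
3015 = 4*710 + 175
710 = 4*175 + 10
175 = 17*10 + 5
10 = 2*5 + 0
gcd(710, 3015) = 5 ≠ 1, so 710 has no multiplicative inverse modulo 3015.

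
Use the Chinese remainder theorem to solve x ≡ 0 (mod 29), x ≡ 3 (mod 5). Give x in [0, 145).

Write x = 0 + 29·k. Then 29·k ≡ 3 − 0 ≡ 3 (mod 5).
Need 29⁻¹ mod 5. Extended Euclid on (5, 4):
5 = 1·4 + 1
4 = 4·1 + 0
Back-substitute:
1 = 5 − 4
29⁻¹ ≡ 4 (mod 5), so k ≡ 4·3 ≡ 2 (mod 5).
x = 0 + 29·2 = 58.

58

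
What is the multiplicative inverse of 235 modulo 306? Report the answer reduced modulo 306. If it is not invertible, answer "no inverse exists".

181

gcd(306, 235) by repeated division:
306 = 1·235 + 71
235 = 3·71 + 22
71 = 3·22 + 5
22 = 4·5 + 2
5 = 2·2 + 1
2 = 2·1 + 0
Since gcd(235, 306) = 1, back-substitute to write 1 as a combination:
1 = 5 − 2·2
1 = −2·22 + 9·5
1 = 9·71 − 29·22
1 = −29·235 + 96·71
1 = 96·306 − 125·235
Thus 235·(-125) ≡ 1 (mod 306); reducing, -125 mod 306 = 181.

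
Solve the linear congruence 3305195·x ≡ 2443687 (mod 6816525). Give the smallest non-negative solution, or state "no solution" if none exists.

gcd(3305195, 6816525):
6816525 = 2·3305195 + 206135
3305195 = 16·206135 + 7035
206135 = 29·7035 + 2120
7035 = 3·2120 + 675
2120 = 3·675 + 95
675 = 7·95 + 10
95 = 9·10 + 5
10 = 2·5 + 0
gcd = 5, but 5 ∤ 2443687, so the congruence has no solution.

no solution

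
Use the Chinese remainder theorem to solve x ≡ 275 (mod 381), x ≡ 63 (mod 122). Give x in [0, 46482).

Write x = 275 + 381·k. Then 381·k ≡ 63 − 275 ≡ 32 (mod 122).
Need 381⁻¹ mod 122. Extended Euclid on (122, 15):
122 = 8*15 + 2
15 = 7*2 + 1
2 = 2*1 + 0
Back-substitute:
1 = 15 − 7·2
1 = −7·122 + 57·15
381⁻¹ ≡ 57 (mod 122), so k ≡ 57·32 ≡ 116 (mod 122).
x = 275 + 381·116 = 44471.

44471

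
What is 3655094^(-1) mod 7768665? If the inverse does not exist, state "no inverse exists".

Extended Euclidean algorithm:
7768665 = 2·3655094 + 458477
3655094 = 7·458477 + 445755
458477 = 1·445755 + 12722
445755 = 35·12722 + 485
12722 = 26·485 + 112
485 = 4·112 + 37
112 = 3·37 + 1
37 = 37·1 + 0
Since gcd(3655094, 7768665) = 1, back-substitute to write 1 as a combination:
1 = 112 − 3·37
1 = −3·485 + 13·112
1 = 13·12722 − 341·485
1 = −341·445755 + 11948·12722
1 = 11948·458477 − 12289·445755
1 = −12289·3655094 + 97971·458477
1 = 97971·7768665 − 208231·3655094
Thus 3655094·(-208231) ≡ 1 (mod 7768665); reducing, -208231 mod 7768665 = 7560434.

7560434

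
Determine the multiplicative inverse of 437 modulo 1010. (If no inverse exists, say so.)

453

gcd(1010, 437) by repeated division:
1010 = 2*437 + 136
437 = 3*136 + 29
136 = 4*29 + 20
29 = 1*20 + 9
20 = 2*9 + 2
9 = 4*2 + 1
2 = 2*1 + 0
The gcd is 1. Working backward:
1 = 9 − 4·2
1 = −4·20 + 9·9
1 = 9·29 − 13·20
1 = −13·136 + 61·29
1 = 61·437 − 196·136
1 = −196·1010 + 453·437
So 437·453 ≡ 1 (mod 1010).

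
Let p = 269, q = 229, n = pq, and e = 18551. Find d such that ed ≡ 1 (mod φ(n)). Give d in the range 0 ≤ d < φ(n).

φ(n) = (p−1)(q−1) = 268·228 = 61104.
Need d with 18551·d ≡ 1 (mod 61104). Apply the extended Euclidean algorithm:
61104 = 3×18551 + 5451
18551 = 3×5451 + 2198
5451 = 2×2198 + 1055
2198 = 2×1055 + 88
1055 = 11×88 + 87
88 = 1×87 + 1
87 = 87×1 + 0
Back-substitute:
1 = 88 − 87
1 = −1055 + 12·88
1 = 12·2198 − 25·1055
1 = −25·5451 + 62·2198
1 = 62·18551 − 211·5451
1 = −211·61104 + 695·18551
So 18551·695 ≡ 1 (mod 61104), hence d = 695.

695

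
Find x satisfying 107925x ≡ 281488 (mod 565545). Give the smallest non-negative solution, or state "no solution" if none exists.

no solution

gcd(107925, 565545):
565545 = 5*107925 + 25920
107925 = 4*25920 + 4245
25920 = 6*4245 + 450
4245 = 9*450 + 195
450 = 2*195 + 60
195 = 3*60 + 15
60 = 4*15 + 0
gcd = 15, but 15 ∤ 281488, so the congruence has no solution.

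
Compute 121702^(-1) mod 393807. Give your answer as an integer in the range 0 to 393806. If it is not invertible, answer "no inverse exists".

17755

Run Euclid on (393807, 121702):
393807 = 3×121702 + 28701
121702 = 4×28701 + 6898
28701 = 4×6898 + 1109
6898 = 6×1109 + 244
1109 = 4×244 + 133
244 = 1×133 + 111
133 = 1×111 + 22
111 = 5×22 + 1
22 = 22×1 + 0
gcd = 1, so the inverse exists. Back-substitute:
1 = 111 − 5·22
1 = −5·133 + 6·111
1 = 6·244 − 11·133
1 = −11·1109 + 50·244
1 = 50·6898 − 311·1109
1 = −311·28701 + 1294·6898
1 = 1294·121702 − 5487·28701
1 = −5487·393807 + 17755·121702
So 121702·17755 ≡ 1 (mod 393807).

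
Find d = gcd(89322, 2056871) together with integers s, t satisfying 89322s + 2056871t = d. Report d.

1

Euclidean algorithm:
2056871 = 23×89322 + 2465
89322 = 36×2465 + 582
2465 = 4×582 + 137
582 = 4×137 + 34
137 = 4×34 + 1
34 = 34×1 + 0
gcd(89322, 2056871) = 1.
Back-substituting:
1 = 137 − 4·34
1 = −4·582 + 17·137
1 = 17·2465 − 72·582
1 = −72·89322 + 2609·2465
1 = 2609·2056871 − 60079·89322
So 1 = (2609)·2056871 + (-60079)·89322.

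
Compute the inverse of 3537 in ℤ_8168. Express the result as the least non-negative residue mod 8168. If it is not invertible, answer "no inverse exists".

Extended Euclidean algorithm:
8168 = 2*3537 + 1094
3537 = 3*1094 + 255
1094 = 4*255 + 74
255 = 3*74 + 33
74 = 2*33 + 8
33 = 4*8 + 1
8 = 8*1 + 0
Since gcd(3537, 8168) = 1, back-substitute to write 1 as a combination:
1 = 33 − 4·8
1 = −4·74 + 9·33
1 = 9·255 − 31·74
1 = −31·1094 + 133·255
1 = 133·3537 − 430·1094
1 = −430·8168 + 993·3537
So 3537·993 ≡ 1 (mod 8168).

993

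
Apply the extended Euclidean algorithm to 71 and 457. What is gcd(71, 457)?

Euclidean algorithm:
457 = 6·71 + 31
71 = 2·31 + 9
31 = 3·9 + 4
9 = 2·4 + 1
4 = 4·1 + 0
gcd(71, 457) = 1.
Back-substituting:
1 = 9 − 2·4
1 = −2·31 + 7·9
1 = 7·71 − 16·31
1 = −16·457 + 103·71
So 1 = (-16)·457 + (103)·71.

1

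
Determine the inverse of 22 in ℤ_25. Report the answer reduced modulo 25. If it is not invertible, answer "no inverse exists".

8

Extended Euclidean algorithm:
25 = 1·22 + 3
22 = 7·3 + 1
3 = 3·1 + 0
Since gcd(22, 25) = 1, back-substitute to write 1 as a combination:
1 = 22 − 7·3
1 = −7·25 + 8·22
So 22·8 ≡ 1 (mod 25).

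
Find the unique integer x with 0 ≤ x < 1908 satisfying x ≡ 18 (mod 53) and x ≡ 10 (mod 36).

Write x = 18 + 53·k. Then 53·k ≡ 10 − 18 ≡ 28 (mod 36).
Need 53⁻¹ mod 36. Extended Euclid on (36, 17):
36 = 2*17 + 2
17 = 8*2 + 1
2 = 2*1 + 0
Back-substitute:
1 = 17 − 8·2
1 = −8·36 + 17·17
53⁻¹ ≡ 17 (mod 36), so k ≡ 17·28 ≡ 8 (mod 36).
x = 18 + 53·8 = 442.

442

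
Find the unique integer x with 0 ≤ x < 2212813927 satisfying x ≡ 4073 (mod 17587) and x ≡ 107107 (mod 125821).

Write x = 4073 + 17587·k. Then 17587·k ≡ 107107 − 4073 ≡ 103034 (mod 125821).
Need 17587⁻¹ mod 125821. Extended Euclid on (125821, 17587):
125821 = 7×17587 + 2712
17587 = 6×2712 + 1315
2712 = 2×1315 + 82
1315 = 16×82 + 3
82 = 27×3 + 1
3 = 3×1 + 0
Back-substitute:
1 = 82 − 27·3
1 = −27·1315 + 433·82
1 = 433·2712 − 893·1315
1 = −893·17587 + 5791·2712
1 = 5791·125821 − 41430·17587
17587⁻¹ ≡ 84391 (mod 125821), so k ≡ 84391·103034 ≡ 30447 (mod 125821).
x = 4073 + 17587·30447 = 535475462.

535475462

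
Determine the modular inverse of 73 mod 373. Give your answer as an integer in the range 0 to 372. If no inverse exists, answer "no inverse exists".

gcd(373, 73) by repeated division:
373 = 5·73 + 8
73 = 9·8 + 1
8 = 8·1 + 0
The gcd is 1. Working backward:
1 = 73 − 9·8
1 = −9·373 + 46·73
So 73·46 ≡ 1 (mod 373).

46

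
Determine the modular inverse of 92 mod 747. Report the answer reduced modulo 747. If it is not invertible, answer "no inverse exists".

gcd(747, 92) by repeated division:
747 = 8×92 + 11
92 = 8×11 + 4
11 = 2×4 + 3
4 = 1×3 + 1
3 = 3×1 + 0
The gcd is 1. Working backward:
1 = 4 − 3
1 = −11 + 3·4
1 = 3·92 − 25·11
1 = −25·747 + 203·92
So 92·203 ≡ 1 (mod 747).

203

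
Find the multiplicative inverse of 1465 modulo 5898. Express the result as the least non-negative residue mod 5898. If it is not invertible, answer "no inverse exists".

Extended Euclidean algorithm:
5898 = 4*1465 + 38
1465 = 38*38 + 21
38 = 1*21 + 17
21 = 1*17 + 4
17 = 4*4 + 1
4 = 4*1 + 0
The gcd is 1. Working backward:
1 = 17 − 4·4
1 = −4·21 + 5·17
1 = 5·38 − 9·21
1 = −9·1465 + 347·38
1 = 347·5898 − 1397·1465
Thus 1465·(-1397) ≡ 1 (mod 5898); reducing, -1397 mod 5898 = 4501.

4501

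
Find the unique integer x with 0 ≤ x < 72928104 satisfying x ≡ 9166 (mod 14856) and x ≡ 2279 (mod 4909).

Write x = 9166 + 14856·k. Then 14856·k ≡ 2279 − 9166 ≡ 2931 (mod 4909).
Need 14856⁻¹ mod 4909. Extended Euclid on (4909, 129):
4909 = 38*129 + 7
129 = 18*7 + 3
7 = 2*3 + 1
3 = 3*1 + 0
Back-substitute:
1 = 7 − 2·3
1 = −2·129 + 37·7
1 = 37·4909 − 1408·129
14856⁻¹ ≡ 3501 (mod 4909), so k ≡ 3501·2931 ≡ 1621 (mod 4909).
x = 9166 + 14856·1621 = 24090742.

24090742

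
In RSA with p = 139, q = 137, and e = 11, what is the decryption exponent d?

8531

φ(n) = (p−1)(q−1) = 138·136 = 18768.
Need d with 11·d ≡ 1 (mod 18768). Apply the extended Euclidean algorithm:
18768 = 1706·11 + 2
11 = 5·2 + 1
2 = 2·1 + 0
Back-substitute:
1 = 11 − 5·2
1 = −5·18768 + 8531·11
So 11·8531 ≡ 1 (mod 18768), hence d = 8531.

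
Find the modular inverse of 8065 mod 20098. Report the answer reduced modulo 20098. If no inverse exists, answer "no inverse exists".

gcd(20098, 8065) by repeated division:
20098 = 2×8065 + 3968
8065 = 2×3968 + 129
3968 = 30×129 + 98
129 = 1×98 + 31
98 = 3×31 + 5
31 = 6×5 + 1
5 = 5×1 + 0
gcd = 1, so the inverse exists. Back-substitute:
1 = 31 − 6·5
1 = −6·98 + 19·31
1 = 19·129 − 25·98
1 = −25·3968 + 769·129
1 = 769·8065 − 1563·3968
1 = −1563·20098 + 3895·8065
So 8065·3895 ≡ 1 (mod 20098).

3895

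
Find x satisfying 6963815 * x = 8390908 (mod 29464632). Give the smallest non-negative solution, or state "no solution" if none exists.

First find gcd(6963815, 29464632):
29464632 = 4*6963815 + 1609372
6963815 = 4*1609372 + 526327
1609372 = 3*526327 + 30391
526327 = 17*30391 + 9680
30391 = 3*9680 + 1351
9680 = 7*1351 + 223
1351 = 6*223 + 13
223 = 17*13 + 2
13 = 6*2 + 1
2 = 2*1 + 0
gcd = 1, so a unique solution mod 29464632 exists.
Back-substitute for the Bézout coefficients:
1 = 13 − 6·2
1 = −6·223 + 103·13
1 = 103·1351 − 624·223
1 = −624·9680 + 4471·1351
1 = 4471·30391 − 14037·9680
1 = −14037·526327 + 243100·30391
1 = 243100·1609372 − 743337·526327
1 = −743337·6963815 + 3216448·1609372
1 = 3216448·29464632 − 13609129·6963815
So 6963815·(-13609129) ≡ 1 (mod 29464632), giving 6963815⁻¹ ≡ 15855503.
x ≡ 6963815⁻¹·8390908 ≡ 15855503·8390908 ≡ 1592276 (mod 29464632).

1592276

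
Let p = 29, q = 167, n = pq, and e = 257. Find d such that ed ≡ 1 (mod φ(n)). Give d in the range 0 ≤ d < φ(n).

633

φ(n) = (p−1)(q−1) = 28·166 = 4648.
Need d with 257·d ≡ 1 (mod 4648). Apply the extended Euclidean algorithm:
4648 = 18·257 + 22
257 = 11·22 + 15
22 = 1·15 + 7
15 = 2·7 + 1
7 = 7·1 + 0
Back-substitute:
1 = 15 − 2·7
1 = −2·22 + 3·15
1 = 3·257 − 35·22
1 = −35·4648 + 633·257
So 257·633 ≡ 1 (mod 4648), hence d = 633.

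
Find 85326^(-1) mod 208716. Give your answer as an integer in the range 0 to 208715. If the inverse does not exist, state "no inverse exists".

Compute gcd(85326, 208716):
208716 = 2·85326 + 38064
85326 = 2·38064 + 9198
38064 = 4·9198 + 1272
9198 = 7·1272 + 294
1272 = 4·294 + 96
294 = 3·96 + 6
96 = 16·6 + 0
Since gcd = 6 > 1, 85326 is not a unit mod 208716.

no inverse exists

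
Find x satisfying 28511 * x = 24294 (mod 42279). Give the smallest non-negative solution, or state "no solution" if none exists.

1896

First find gcd(28511, 42279):
42279 = 1×28511 + 13768
28511 = 2×13768 + 975
13768 = 14×975 + 118
975 = 8×118 + 31
118 = 3×31 + 25
31 = 1×25 + 6
25 = 4×6 + 1
6 = 6×1 + 0
gcd = 1, so a unique solution mod 42279 exists.
Back-substitute for the Bézout coefficients:
1 = 25 − 4·6
1 = −4·31 + 5·25
1 = 5·118 − 19·31
1 = −19·975 + 157·118
1 = 157·13768 − 2217·975
1 = −2217·28511 + 4591·13768
1 = 4591·42279 − 6808·28511
So 28511·(-6808) ≡ 1 (mod 42279), giving 28511⁻¹ ≡ 35471.
x ≡ 28511⁻¹·24294 ≡ 35471·24294 ≡ 1896 (mod 42279).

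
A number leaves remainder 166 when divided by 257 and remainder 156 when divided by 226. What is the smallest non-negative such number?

15072

Write x = 166 + 257·k. Then 257·k ≡ 156 − 166 ≡ 216 (mod 226).
Need 257⁻¹ mod 226. Extended Euclid on (226, 31):
226 = 7·31 + 9
31 = 3·9 + 4
9 = 2·4 + 1
4 = 4·1 + 0
Back-substitute:
1 = 9 − 2·4
1 = −2·31 + 7·9
1 = 7·226 − 51·31
257⁻¹ ≡ 175 (mod 226), so k ≡ 175·216 ≡ 58 (mod 226).
x = 166 + 257·58 = 15072.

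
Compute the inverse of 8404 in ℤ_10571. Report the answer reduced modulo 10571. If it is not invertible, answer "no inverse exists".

no inverse exists

Compute gcd(8404, 10571):
10571 = 1·8404 + 2167
8404 = 3·2167 + 1903
2167 = 1·1903 + 264
1903 = 7·264 + 55
264 = 4·55 + 44
55 = 1·44 + 11
44 = 4·11 + 0
Since gcd = 11 > 1, 8404 is not a unit mod 10571.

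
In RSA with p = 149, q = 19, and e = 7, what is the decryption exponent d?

1903

φ(n) = (p−1)(q−1) = 148·18 = 2664.
Need d with 7·d ≡ 1 (mod 2664). Apply the extended Euclidean algorithm:
2664 = 380·7 + 4
7 = 1·4 + 3
4 = 1·3 + 1
3 = 3·1 + 0
Back-substitute:
1 = 4 − 3
1 = −7 + 2·4
1 = 2·2664 − 761·7
So 7·(-761) ≡ 1 (mod 2664), hence d ≡ -761 ≡ 1903 (mod 2664).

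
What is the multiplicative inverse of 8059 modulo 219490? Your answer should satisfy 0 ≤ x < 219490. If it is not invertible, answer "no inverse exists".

151919

Run Euclid on (219490, 8059):
219490 = 27·8059 + 1897
8059 = 4·1897 + 471
1897 = 4·471 + 13
471 = 36·13 + 3
13 = 4·3 + 1
3 = 3·1 + 0
gcd = 1, so the inverse exists. Back-substitute:
1 = 13 − 4·3
1 = −4·471 + 145·13
1 = 145·1897 − 584·471
1 = −584·8059 + 2481·1897
1 = 2481·219490 − 67571·8059
Hence 8059⁻¹ ≡ -67571 ≡ 151919 (mod 219490).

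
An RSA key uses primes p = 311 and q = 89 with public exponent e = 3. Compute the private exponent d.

18187

φ(n) = (p−1)(q−1) = 310·88 = 27280.
Need d with 3·d ≡ 1 (mod 27280). Apply the extended Euclidean algorithm:
27280 = 9093*3 + 1
3 = 3*1 + 0
Back-substitute:
1 = 27280 − 9093·3
So 3·(-9093) ≡ 1 (mod 27280), hence d ≡ -9093 ≡ 18187 (mod 27280).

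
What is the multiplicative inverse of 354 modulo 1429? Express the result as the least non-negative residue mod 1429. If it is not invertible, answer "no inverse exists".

989

Extended Euclidean algorithm:
1429 = 4·354 + 13
354 = 27·13 + 3
13 = 4·3 + 1
3 = 3·1 + 0
Since gcd(354, 1429) = 1, back-substitute to write 1 as a combination:
1 = 13 − 4·3
1 = −4·354 + 109·13
1 = 109·1429 − 440·354
Thus 354·(-440) ≡ 1 (mod 1429); reducing, -440 mod 1429 = 989.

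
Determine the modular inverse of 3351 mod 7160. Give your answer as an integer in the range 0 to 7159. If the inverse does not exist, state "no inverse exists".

3111

Apply the Euclidean algorithm to 7160 and 3351:
7160 = 2×3351 + 458
3351 = 7×458 + 145
458 = 3×145 + 23
145 = 6×23 + 7
23 = 3×7 + 2
7 = 3×2 + 1
2 = 2×1 + 0
Since gcd(3351, 7160) = 1, back-substitute to write 1 as a combination:
1 = 7 − 3·2
1 = −3·23 + 10·7
1 = 10·145 − 63·23
1 = −63·458 + 199·145
1 = 199·3351 − 1456·458
1 = −1456·7160 + 3111·3351
So 3351·3111 ≡ 1 (mod 7160).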